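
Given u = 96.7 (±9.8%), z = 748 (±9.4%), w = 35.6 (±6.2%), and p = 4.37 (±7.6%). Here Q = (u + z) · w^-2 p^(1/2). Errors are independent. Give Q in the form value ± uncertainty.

Let h = u + z = 845. δh = √(δu² + δz²) = √(89.8 + 4940) = 70.9, so δh/h = 0.0840.
Q is then a monomial in h, w, p:
δQ/Q = √((δh/h)² + (-2·δw/w)² + (½·δp/p)²) = √(0.00705 + 0.0154 + 0.00144) = 0.155
Q = 1.39, so δQ = 0.155 × 1.39 = 0.215.

1.39 ± 0.215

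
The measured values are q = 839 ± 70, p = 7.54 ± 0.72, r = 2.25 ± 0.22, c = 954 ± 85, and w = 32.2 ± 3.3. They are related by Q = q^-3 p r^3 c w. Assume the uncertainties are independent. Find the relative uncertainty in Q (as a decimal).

0.420

For a monomial Q ∝ q^-3, p, r^3, c, w, fractional errors add in quadrature:
  (-3·δq/q)² = (-3×0.0834)² = 0.0626;  (1·δp/p)² = (1×0.0955)² = 0.00912;  (3·δr/r)² = (3×0.0978)² = 0.0860;  (1·δc/c)² = (1×0.0891)² = 0.00794;  (1·δw/w)² = (1×0.102)² = 0.0105
δQ/Q = √(0.176) = 0.420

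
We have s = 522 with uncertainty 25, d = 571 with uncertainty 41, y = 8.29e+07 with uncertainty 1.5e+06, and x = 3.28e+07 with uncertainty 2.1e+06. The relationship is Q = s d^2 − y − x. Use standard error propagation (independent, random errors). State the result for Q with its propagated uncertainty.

Let p = s·d^2 = 1.7e+08. δp/p = √((1·δs/s)² + (2·δd/d)²) = √(0.00229 + 0.0206) = 0.151, so δp = 2.58e+07.
Q = p − y − x: δQ = √(δp² + δy² + δx²) = √(6.64e+14 + 2.25e+12 + 4.41e+12) = 2.59e+07
Q = 5.45e+07.

(5.45 ± 2.59) × 10^7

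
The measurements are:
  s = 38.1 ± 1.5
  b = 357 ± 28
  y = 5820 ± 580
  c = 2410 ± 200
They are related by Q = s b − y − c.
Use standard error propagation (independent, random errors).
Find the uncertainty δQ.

Let p = s·b = 13600. δp/p = √((1·δs/s)² + (1·δb/b)²) = √(0.00155 + 0.00615) = 0.0878, so δp = 1190.
Q = p − y − c: δQ = √(δp² + δy² + δc²) = √(1.42e+06 + 3.36e+05 + 40000) = 1340

1340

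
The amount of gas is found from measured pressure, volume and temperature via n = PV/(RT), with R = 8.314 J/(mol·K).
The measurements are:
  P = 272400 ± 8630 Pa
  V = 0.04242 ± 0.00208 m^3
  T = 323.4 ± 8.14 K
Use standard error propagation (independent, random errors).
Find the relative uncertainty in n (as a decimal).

Products/powers → add relative errors in quadrature, weighted by exponent:
  (1·δP/P)² = (1×0.0317)² = 0.00100;  (1·δV/V)² = (1×0.0490)² = 0.00240;  (-1·δT/T)² = (-1×0.0252)² = 0.000634
δn/n = √(0.00404) = 0.0636

0.0636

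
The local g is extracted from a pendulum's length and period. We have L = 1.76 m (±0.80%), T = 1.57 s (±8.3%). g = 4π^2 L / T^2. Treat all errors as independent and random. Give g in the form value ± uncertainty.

28.2 ± 4.68 m/s^2

Products/powers → add relative errors in quadrature, weighted by exponent:
  (1·δL/L)² = (1×0.00800)² = 6.4e-05;  (-2·δT/T)² = (-2×0.0830)² = 0.0276
δg/g = √(0.0276) = 0.166
g = 28.2 m/s^2, so δg = 0.166 × 28.2 = 4.68 m/s^2.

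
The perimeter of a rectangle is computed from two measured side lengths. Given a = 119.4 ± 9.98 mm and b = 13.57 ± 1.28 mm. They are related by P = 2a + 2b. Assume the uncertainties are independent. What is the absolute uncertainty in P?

20.1 mm

Each term contributes (cᵢ δxᵢ)² to (δP)²:
  (2·δa)² = 398;  (2·δb)² = 6.55
δP = √(405) = 20.1 mm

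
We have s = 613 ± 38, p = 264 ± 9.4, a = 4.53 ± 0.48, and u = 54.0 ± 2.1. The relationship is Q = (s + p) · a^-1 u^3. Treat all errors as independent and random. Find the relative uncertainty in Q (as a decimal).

Let w = s + p = 877. δw = √(δs² + δp²) = √(1440 + 88.4) = 39.1, so δw/w = 0.0446.
Q is then a monomial in w, a, u:
δQ/Q = √((δw/w)² + (-1·δa/a)² + (3·δu/u)²) = √(0.00199 + 0.0112 + 0.0136) = 0.164

0.164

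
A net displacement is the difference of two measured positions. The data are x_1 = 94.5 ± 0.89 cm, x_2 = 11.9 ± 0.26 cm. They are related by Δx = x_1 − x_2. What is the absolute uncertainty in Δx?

0.927 cm

Sums and differences: (δΔx)² = Σ (cᵢ δxᵢ)².
  (δx_1)² = 0.792;  (δx_2)² = 0.0676
δΔx = √(0.860) = 0.927 cm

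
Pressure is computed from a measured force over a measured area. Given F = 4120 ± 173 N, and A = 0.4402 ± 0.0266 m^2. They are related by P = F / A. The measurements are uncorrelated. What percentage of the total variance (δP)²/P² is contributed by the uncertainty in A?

67.4%

(δP/P)² = (1·δF/F)² + (-1·δA/A)²
  F term: (1×0.0420)² = 0.00176
  A term: (-1×0.0604)² = 0.00365
Total = 0.00541. Share from A = 0.00365/0.00541 = 0.674.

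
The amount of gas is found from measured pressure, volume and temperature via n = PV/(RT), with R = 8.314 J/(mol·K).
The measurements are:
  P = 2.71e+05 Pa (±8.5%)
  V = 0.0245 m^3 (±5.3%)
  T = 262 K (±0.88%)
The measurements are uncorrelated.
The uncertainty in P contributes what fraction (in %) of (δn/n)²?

71.5%

(δn/n)² = (1·δP/P)² + (1·δV/V)² + (-1·δT/T)²
  P term: (1×0.0850)² = 0.00723
  V term: (1×0.0530)² = 0.00281
  T term: (-1×0.00880)² = 7.74e-05
Total = 0.0101. Share from P = 0.00723/0.0101 = 0.715.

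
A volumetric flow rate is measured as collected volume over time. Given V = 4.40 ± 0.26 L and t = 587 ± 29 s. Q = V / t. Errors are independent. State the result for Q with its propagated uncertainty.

0.00750 ± 0.000577 L/s

Q is a product of powers, so relative uncertainties combine in quadrature:
  (1·δV/V)² = (1×0.0591)² = 0.00349;  (-1·δt/t)² = (-1×0.0494)² = 0.00244
δQ/Q = √(0.00593) = 0.0770
Q = 0.00750 L/s, so δQ = 0.0770 × 0.00750 = 0.000577 L/s.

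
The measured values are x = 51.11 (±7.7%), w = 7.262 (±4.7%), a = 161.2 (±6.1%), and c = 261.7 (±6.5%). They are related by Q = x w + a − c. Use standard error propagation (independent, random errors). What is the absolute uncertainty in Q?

38.8

Let p = x·w = 371.2. δp/p = √((1·δx/x)² + (1·δw/w)²) = √(0.00593 + 0.00221) = 0.0902, so δp = 33.5.
Q = p + a − c: δQ = √(δp² + δa² + δc²) = √(1120 + 96.7 + 289) = 38.8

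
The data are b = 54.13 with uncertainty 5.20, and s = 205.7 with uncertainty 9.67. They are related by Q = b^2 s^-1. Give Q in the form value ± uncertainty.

Each factor contributes (exponent × relative error)² to (δQ/Q)²:
  (2·δb/b)² = (2×0.0961)² = 0.0369;  (-1·δs/s)² = (-1×0.0470)² = 0.00221
δQ/Q = √(0.0391) = 0.198
Q = 14.24, so δQ = 0.198 × 14.24 = 2.82.

14.24 ± 2.82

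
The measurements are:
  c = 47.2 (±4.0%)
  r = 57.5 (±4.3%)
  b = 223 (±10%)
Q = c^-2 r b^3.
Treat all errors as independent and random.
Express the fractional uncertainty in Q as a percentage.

Products/powers → add relative errors in quadrature, weighted by exponent:
  (-2·δc/c)² = (-2×0.0400)² = 0.00640;  (1·δr/r)² = (1×0.0430)² = 0.00185;  (3·δb/b)² = (3×0.100)² = 0.0900
δQ/Q = √(0.0982) = 0.313

31.3%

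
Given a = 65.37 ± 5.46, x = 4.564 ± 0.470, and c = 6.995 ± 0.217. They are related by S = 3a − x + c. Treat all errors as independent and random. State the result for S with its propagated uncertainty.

198.5 ± 16.4

For a sum/difference, combine absolute errors in quadrature:
  (3·δa)² = 268;  (δx)² = 0.221;  (δc)² = 0.0471
δS = √(269) = 16.4
S = 198.5.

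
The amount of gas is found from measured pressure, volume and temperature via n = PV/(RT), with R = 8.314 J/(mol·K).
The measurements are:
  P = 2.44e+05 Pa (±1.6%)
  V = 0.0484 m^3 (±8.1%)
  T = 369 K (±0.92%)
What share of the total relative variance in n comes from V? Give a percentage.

(δn/n)² = (1·δP/P)² + (1·δV/V)² + (-1·δT/T)²
  P term: (1×0.0160)² = 0.000256
  V term: (1×0.0810)² = 0.00656
  T term: (-1×0.00920)² = 8.46e-05
Total = 0.00690. Share from V = 0.00656/0.00690 = 0.951.

95.1%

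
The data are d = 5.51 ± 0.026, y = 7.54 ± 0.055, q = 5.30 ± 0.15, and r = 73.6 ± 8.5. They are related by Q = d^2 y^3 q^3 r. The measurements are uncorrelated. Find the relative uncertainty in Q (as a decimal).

Products/powers → add relative errors in quadrature, weighted by exponent:
  (2·δd/d)² = (2×0.00472)² = 8.91e-05;  (3·δy/y)² = (3×0.00729)² = 0.000479;  (3·δq/q)² = (3×0.0283)² = 0.00721;  (1·δr/r)² = (1×0.115)² = 0.0133
δQ/Q = √(0.0211) = 0.145

0.145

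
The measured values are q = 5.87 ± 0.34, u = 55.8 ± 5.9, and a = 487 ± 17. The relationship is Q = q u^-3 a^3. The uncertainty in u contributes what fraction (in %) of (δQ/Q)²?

(δQ/Q)² = (1·δq/q)² + (-3·δu/u)² + (3·δa/a)²
  q term: (1×0.0579)² = 0.00335
  u term: (-3×0.106)² = 0.101
  a term: (3×0.0349)² = 0.0110
Total = 0.115. Share from u = 0.101/0.115 = 0.875.

87.5%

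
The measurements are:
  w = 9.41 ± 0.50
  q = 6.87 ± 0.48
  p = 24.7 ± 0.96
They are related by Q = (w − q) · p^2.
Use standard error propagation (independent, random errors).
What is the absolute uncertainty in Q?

Let u = w − q = 2.54. δu = √(δw² + δq²) = √(0.250 + 0.230) = 0.693, so δu/u = 0.273.
Q is then a monomial in u, p:
δQ/Q = √((δu/u)² + (2·δp/p)²) = √(0.0745 + 0.00604) = 0.284
Q = 1550, so δQ = 0.284 × 1550 = 440.

440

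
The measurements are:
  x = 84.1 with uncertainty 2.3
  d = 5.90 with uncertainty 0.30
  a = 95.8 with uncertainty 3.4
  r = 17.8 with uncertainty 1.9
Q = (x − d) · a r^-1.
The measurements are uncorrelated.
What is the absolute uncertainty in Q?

49.0

Let u = x − d = 78.2. δu = √(δx² + δd²) = √(5.29 + 0.0900) = 2.32, so δu/u = 0.0297.
Q is then a monomial in u, a, r:
δQ/Q = √((δu/u)² + (1·δa/a)² + (-1·δr/r)²) = √(0.000880 + 0.00126 + 0.0114) = 0.116
Q = 421, so δQ = 0.116 × 421 = 49.0.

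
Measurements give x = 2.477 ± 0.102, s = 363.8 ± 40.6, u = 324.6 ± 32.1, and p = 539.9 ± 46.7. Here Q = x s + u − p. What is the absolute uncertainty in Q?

Let w = x·s = 901.1. δw/w = √((1·δx/x)² + (1·δs/s)²) = √(0.00170 + 0.0125) = 0.119, so δw = 107.
Q = w + u − p: δQ = √(δw² + δu² + δp²) = √(11500 + 1030 + 2180) = 121

121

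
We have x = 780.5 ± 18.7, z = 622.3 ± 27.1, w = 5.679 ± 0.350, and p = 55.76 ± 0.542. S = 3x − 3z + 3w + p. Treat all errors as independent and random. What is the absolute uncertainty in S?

Absolute uncertainties add in quadrature for a linear combination:
  (3·δx)² = 3150;  (3·δz)² = 6610;  (3·δw)² = 1.10;  (δp)² = 0.294
δS = √(9760) = 98.8

98.8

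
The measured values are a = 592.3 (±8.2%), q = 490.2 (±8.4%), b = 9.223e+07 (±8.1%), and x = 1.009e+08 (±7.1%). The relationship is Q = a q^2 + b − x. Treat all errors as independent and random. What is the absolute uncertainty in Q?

2.85e+07

Let p = a·q^2 = 1.423e+08. δp/p = √((1·δa/a)² + (2·δq/q)²) = √(0.00672 + 0.0282) = 0.187, so δp = 2.66e+07.
Q = p + b − x: δQ = √(δp² + δb² + δx²) = √(7.08e+14 + 5.58e+13 + 5.13e+13) = 2.85e+07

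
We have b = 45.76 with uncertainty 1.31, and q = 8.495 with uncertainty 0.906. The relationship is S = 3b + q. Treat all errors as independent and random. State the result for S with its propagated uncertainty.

Absolute uncertainties add in quadrature for a linear combination:
  (3·δb)² = 15.4;  (δq)² = 0.821
δS = √(16.3) = 4.03
S = 145.8.

145.8 ± 4.03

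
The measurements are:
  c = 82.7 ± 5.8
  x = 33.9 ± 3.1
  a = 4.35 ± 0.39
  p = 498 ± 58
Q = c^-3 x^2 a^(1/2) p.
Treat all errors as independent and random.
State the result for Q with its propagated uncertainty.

Each factor contributes (exponent × relative error)² to (δQ/Q)²:
  (-3·δc/c)² = (-3×0.0701)² = 0.0443;  (2·δx/x)² = (2×0.0914)² = 0.0334;  (½·δa/a)² = (0.5×0.0897)² = 0.00201;  (1·δp/p)² = (1×0.116)² = 0.0136
δQ/Q = √(0.0933) = 0.305
Q = 2.11, so δQ = 0.305 × 2.11 = 0.645.

2.11 ± 0.645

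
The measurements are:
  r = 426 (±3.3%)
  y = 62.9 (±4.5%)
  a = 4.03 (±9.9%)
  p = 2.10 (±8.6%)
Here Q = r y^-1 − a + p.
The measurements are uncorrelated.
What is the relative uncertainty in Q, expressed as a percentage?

Let w = r·y^-1 = 6.77. δw/w = √((1·δr/r)² + (-1·δy/y)²) = √(0.00109 + 0.00202) = 0.0558, so δw = 0.378.
Q = w − a + p: δQ = √(δw² + δa² + δp²) = √(0.143 + 0.159 + 0.0326) = 0.578
Q = 4.84, so δQ/Q = 0.578/4.84 = 0.119.

11.9%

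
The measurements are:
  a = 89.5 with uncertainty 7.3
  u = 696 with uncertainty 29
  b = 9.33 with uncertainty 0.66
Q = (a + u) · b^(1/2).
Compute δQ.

125

Let w = a + u = 786. δw = √(δa² + δu²) = √(53.3 + 841) = 29.9, so δw/w = 0.0381.
Q is then a monomial in w, b:
δQ/Q = √((δw/w)² + (½·δb/b)²) = √(0.00145 + 0.00125) = 0.0520
Q = 2400, so δQ = 0.0520 × 2400 = 125.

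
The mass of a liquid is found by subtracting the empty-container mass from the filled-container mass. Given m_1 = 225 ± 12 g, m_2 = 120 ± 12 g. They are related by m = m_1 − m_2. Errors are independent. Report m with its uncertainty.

For a sum/difference, combine absolute errors in quadrature:
  (δm_1)² = 144;  (δm_2)² = 144
δm = √(288) = 17.0 g
m = 105 g.

105 ± 17.0 g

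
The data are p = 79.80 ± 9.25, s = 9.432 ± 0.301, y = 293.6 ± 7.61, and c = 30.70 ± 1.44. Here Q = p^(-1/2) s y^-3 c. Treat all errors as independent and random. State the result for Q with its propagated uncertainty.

Q is a product of powers, so relative uncertainties combine in quadrature:
  (−½·δp/p)² = (-0.5×0.116)² = 0.00336;  (1·δs/s)² = (1×0.0319)² = 0.00102;  (-3·δy/y)² = (-3×0.0259)² = 0.00605;  (1·δc/c)² = (1×0.0469)² = 0.00220
δQ/Q = √(0.0126) = 0.112
Q = 1.281e-06, so δQ = 0.112 × 1.281e-06 = 1.44e-07.

(1.281 ± 0.144) × 10^-6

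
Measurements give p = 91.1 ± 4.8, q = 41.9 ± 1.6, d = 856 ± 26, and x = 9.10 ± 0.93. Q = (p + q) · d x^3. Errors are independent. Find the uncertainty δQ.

2.66e+07

Let u = p + q = 133. δu = √(δp² + δq²) = √(23.0 + 2.56) = 5.06, so δu/u = 0.0380.
Q is then a monomial in u, d, x:
δQ/Q = √((δu/u)² + (1·δd/d)² + (3·δx/x)²) = √(0.00145 + 0.000923 + 0.0940) = 0.310
Q = 8.58e+07, so δQ = 0.310 × 8.58e+07 = 2.66e+07.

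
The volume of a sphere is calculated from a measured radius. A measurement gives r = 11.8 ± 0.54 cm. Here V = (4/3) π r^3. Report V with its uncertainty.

V ∝ r^3, so δV/V = |3| · δr/r = 3 × 0.0458 = 0.137.
V = 6880 cm^3, so δV = 0.137 × 6880 = 945 cm^3.

6880 ± 945 cm^3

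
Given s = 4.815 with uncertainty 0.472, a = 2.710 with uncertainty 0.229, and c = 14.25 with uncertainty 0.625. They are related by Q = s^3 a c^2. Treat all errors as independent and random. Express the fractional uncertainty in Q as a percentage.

31.8%

Products/powers → add relative errors in quadrature, weighted by exponent:
  (3·δs/s)² = (3×0.0980)² = 0.0865;  (1·δa/a)² = (1×0.0845)² = 0.00714;  (2·δc/c)² = (2×0.0439)² = 0.00769
δQ/Q = √(0.101) = 0.318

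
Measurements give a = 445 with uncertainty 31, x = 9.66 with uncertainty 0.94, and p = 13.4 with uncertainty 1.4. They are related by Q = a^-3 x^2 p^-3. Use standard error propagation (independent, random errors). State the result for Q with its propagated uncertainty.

(4.40 ± 1.87) × 10^-10

Each factor contributes (exponent × relative error)² to (δQ/Q)²:
  (-3·δa/a)² = (-3×0.0697)² = 0.0437;  (2·δx/x)² = (2×0.0973)² = 0.0379;  (-3·δp/p)² = (-3×0.104)² = 0.0982
δQ/Q = √(0.180) = 0.424
Q = 4.4e-10, so δQ = 0.424 × 4.4e-10 = 1.87e-10.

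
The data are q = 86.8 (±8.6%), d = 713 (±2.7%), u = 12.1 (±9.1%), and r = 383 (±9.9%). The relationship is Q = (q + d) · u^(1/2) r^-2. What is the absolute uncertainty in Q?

Let w = q + d = 800. δw = √(δq² + δd²) = √(55.7 + 371) = 20.6, so δw/w = 0.0258.
Q is then a monomial in w, u, r:
δQ/Q = √((δw/w)² + (½·δu/u)² + (-2·δr/r)²) = √(0.000666 + 0.00207 + 0.0392) = 0.205
Q = 0.0190, so δQ = 0.205 × 0.0190 = 0.00388.

0.00388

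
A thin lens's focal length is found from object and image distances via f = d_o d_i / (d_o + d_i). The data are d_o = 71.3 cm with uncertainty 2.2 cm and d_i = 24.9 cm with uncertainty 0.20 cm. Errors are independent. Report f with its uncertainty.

∂f/∂d_o = (d_i/(d_o+d_i))² = 0.0670;  ∂f/∂d_i = (d_o/(d_o+d_i))² = 0.549
δf = √((∂f/∂d_o · δd_o)² + (∂f/∂d_i · δd_i)²) = √(0.0217 + 0.0121) = 0.184 cm
f = 18.5 cm.

18.5 ± 0.184 cm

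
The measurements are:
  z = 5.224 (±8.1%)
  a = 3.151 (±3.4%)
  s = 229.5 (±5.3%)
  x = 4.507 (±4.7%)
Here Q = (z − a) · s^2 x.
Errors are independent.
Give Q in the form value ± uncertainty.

Let u = z − a = 2.073. δu = √(δz² + δa²) = √(0.179 + 0.0115) = 0.436, so δu/u = 0.211.
Q is then a monomial in u, s, x:
δQ/Q = √((δu/u)² + (2·δs/s)² + (1·δx/x)²) = √(0.0443 + 0.0112 + 0.00221) = 0.240
Q = 492100, so δQ = 0.240 × 492100 = 1.18e+05.

(4.921 ± 1.18) × 10^5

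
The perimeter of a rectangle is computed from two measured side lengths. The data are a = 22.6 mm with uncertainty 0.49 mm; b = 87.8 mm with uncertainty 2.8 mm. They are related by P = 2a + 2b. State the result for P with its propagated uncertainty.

Absolute uncertainties add in quadrature for a linear combination:
  (2·δa)² = 0.960;  (2·δb)² = 31.4
δP = √(32.3) = 5.69 mm
P = 221 mm.

221 ± 5.69 mm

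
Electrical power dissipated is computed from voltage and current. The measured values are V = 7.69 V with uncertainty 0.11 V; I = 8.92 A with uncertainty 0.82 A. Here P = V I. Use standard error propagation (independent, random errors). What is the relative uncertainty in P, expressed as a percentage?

9.30%

P is a product of powers, so relative uncertainties combine in quadrature:
  (1·δV/V)² = (1×0.0143)² = 0.000205;  (1·δI/I)² = (1×0.0919)² = 0.00845
δP/P = √(0.00866) = 0.0930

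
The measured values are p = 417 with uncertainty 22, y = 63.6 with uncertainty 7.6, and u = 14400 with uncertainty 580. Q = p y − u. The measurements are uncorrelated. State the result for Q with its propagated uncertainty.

12100 ± 3510

Let w = p·y = 26500. δw/w = √((1·δp/p)² + (1·δy/y)²) = √(0.00278 + 0.0143) = 0.131, so δw = 3460.
Q = w − u: δQ = √(δw² + δu²) = √(1.2e+07 + 3.36e+05) = 3510
Q = 12100.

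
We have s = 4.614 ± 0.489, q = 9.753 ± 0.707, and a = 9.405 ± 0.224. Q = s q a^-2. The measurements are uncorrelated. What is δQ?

0.0697

Since Q is a product/quotient, work with relative uncertainties:
  (1·δs/s)² = (1×0.106)² = 0.0112;  (1·δq/q)² = (1×0.0725)² = 0.00525;  (-2·δa/a)² = (-2×0.0238)² = 0.00227
δQ/Q = √(0.0188) = 0.137
Q = 0.5087, so δQ = 0.137 × 0.5087 = 0.0697.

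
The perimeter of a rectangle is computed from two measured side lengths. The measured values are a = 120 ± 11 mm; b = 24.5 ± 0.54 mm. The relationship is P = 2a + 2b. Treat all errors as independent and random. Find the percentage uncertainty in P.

7.62%

Each term contributes (cᵢ δxᵢ)² to (δP)²:
  (2·δa)² = 484;  (2·δb)² = 1.17
δP = √(485) = 22.0 mm
P = 289 mm, so δP/P = 22.0/289 = 0.0762.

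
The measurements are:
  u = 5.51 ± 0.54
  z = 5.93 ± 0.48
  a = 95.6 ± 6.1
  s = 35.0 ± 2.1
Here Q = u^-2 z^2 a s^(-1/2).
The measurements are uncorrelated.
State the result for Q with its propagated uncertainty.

Q is a product of powers, so relative uncertainties combine in quadrature:
  (-2·δu/u)² = (-2×0.0980)² = 0.0384;  (2·δz/z)² = (2×0.0809)² = 0.0262;  (1·δa/a)² = (1×0.0638)² = 0.00407;  (−½·δs/s)² = (-0.5×0.0600)² = 0.000900
δQ/Q = √(0.0696) = 0.264
Q = 18.7, so δQ = 0.264 × 18.7 = 4.94.

18.7 ± 4.94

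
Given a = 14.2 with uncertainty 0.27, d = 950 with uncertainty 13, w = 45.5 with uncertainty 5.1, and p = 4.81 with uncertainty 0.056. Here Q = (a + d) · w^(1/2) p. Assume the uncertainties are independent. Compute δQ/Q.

Let u = a + d = 964. δu = √(δa² + δd²) = √(0.0729 + 169) = 13.0, so δu/u = 0.0135.
Q is then a monomial in u, w, p:
δQ/Q = √((δu/u)² + (½·δw/w)² + (1·δp/p)²) = √(0.000182 + 0.00314 + 0.000136) = 0.0588

0.0588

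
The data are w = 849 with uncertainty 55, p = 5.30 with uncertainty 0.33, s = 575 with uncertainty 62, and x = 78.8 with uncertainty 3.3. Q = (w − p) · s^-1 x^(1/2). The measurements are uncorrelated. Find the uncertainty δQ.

1.66

Let u = w − p = 844. δu = √(δw² + δp²) = √(3020 + 0.109) = 55.0, so δu/u = 0.0652.
Q is then a monomial in u, s, x:
δQ/Q = √((δu/u)² + (-1·δs/s)² + (½·δx/x)²) = √(0.00425 + 0.0116 + 0.000438) = 0.128
Q = 13.0, so δQ = 0.128 × 13.0 = 1.66.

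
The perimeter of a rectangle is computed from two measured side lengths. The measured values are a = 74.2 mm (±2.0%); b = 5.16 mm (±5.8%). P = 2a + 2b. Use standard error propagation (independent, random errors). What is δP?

P is a linear combination, so absolute uncertainties add in quadrature:
  (2·δa)² = 8.81;  (2·δb)² = 0.358
δP = √(9.17) = 3.03 mm

3.03 mm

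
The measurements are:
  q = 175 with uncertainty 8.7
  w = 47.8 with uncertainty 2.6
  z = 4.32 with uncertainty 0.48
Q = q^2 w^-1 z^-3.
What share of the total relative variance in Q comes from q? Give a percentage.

7.98%

(δQ/Q)² = (2·δq/q)² + (-1·δw/w)² + (-3·δz/z)²
  q term: (2×0.0497)² = 0.00989
  w term: (-1×0.0544)² = 0.00296
  z term: (-3×0.111)² = 0.111
Total = 0.124. Share from q = 0.00989/0.124 = 0.0798.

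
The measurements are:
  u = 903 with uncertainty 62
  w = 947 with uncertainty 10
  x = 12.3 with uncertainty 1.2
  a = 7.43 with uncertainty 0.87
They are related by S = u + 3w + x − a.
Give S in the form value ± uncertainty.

Sums and differences: (δS)² = Σ (cᵢ δxᵢ)².
  (δu)² = 3840;  (3·δw)² = 900;  (δx)² = 1.44;  (δa)² = 0.757
δS = √(4750) = 68.9
S = 3750.

3750 ± 68.9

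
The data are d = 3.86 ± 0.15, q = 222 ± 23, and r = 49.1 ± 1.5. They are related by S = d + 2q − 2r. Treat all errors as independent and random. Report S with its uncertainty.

350 ± 46.1

Sums and differences: (δS)² = Σ (cᵢ δxᵢ)².
  (δd)² = 0.0225;  (2·δq)² = 2120;  (2·δr)² = 9.00
δS = √(2130) = 46.1
S = 350.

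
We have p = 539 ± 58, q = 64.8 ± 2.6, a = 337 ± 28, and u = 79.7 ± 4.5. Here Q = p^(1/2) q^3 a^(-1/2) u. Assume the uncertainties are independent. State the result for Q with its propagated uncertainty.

(2.74 ± 0.410) × 10^7

Since Q is a product/quotient, work with relative uncertainties:
  (½·δp/p)² = (0.5×0.108)² = 0.00289;  (3·δq/q)² = (3×0.0401)² = 0.0145;  (−½·δa/a)² = (-0.5×0.0831)² = 0.00173;  (1·δu/u)² = (1×0.0565)² = 0.00319
δQ/Q = √(0.0223) = 0.149
Q = 2.74e+07, so δQ = 0.149 × 2.74e+07 = 4.1e+06.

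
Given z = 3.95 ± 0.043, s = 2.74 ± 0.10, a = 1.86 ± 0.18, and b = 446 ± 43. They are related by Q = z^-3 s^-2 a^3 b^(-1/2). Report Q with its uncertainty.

0.000659 ± 0.000201

Products/powers → add relative errors in quadrature, weighted by exponent:
  (-3·δz/z)² = (-3×0.0109)² = 0.00107;  (-2·δs/s)² = (-2×0.0365)² = 0.00533;  (3·δa/a)² = (3×0.0968)² = 0.0843;  (−½·δb/b)² = (-0.5×0.0964)² = 0.00232
δQ/Q = √(0.0930) = 0.305
Q = 0.000659, so δQ = 0.305 × 0.000659 = 0.000201.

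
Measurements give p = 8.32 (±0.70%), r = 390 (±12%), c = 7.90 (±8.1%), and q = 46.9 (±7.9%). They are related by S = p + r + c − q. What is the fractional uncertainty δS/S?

0.131

For a sum/difference, combine absolute errors in quadrature:
  (δp)² = 0.00339;  (δr)² = 2190;  (δc)² = 0.409;  (δq)² = 13.7
δS = √(2200) = 47.0
S = 359, so δS/S = 47.0/359 = 0.131.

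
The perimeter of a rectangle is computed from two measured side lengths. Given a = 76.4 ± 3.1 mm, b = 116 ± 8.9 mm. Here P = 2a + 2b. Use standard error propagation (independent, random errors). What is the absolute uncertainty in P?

18.8 mm

For a sum/difference, combine absolute errors in quadrature:
  (2·δa)² = 38.4;  (2·δb)² = 317
δP = √(355) = 18.8 mm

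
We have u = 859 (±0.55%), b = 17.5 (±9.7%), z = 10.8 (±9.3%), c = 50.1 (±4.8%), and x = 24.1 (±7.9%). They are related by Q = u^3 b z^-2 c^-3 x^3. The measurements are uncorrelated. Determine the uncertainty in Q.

3.68e+06

Each factor contributes (exponent × relative error)² to (δQ/Q)²:
  (3·δu/u)² = (3×0.00550)² = 0.000272;  (1·δb/b)² = (1×0.0970)² = 0.00941;  (-2·δz/z)² = (-2×0.0930)² = 0.0346;  (-3·δc/c)² = (-3×0.0480)² = 0.0207;  (3·δx/x)² = (3×0.0790)² = 0.0562
δQ/Q = √(0.121) = 0.348
Q = 1.06e+07, so δQ = 0.348 × 1.06e+07 = 3.68e+06.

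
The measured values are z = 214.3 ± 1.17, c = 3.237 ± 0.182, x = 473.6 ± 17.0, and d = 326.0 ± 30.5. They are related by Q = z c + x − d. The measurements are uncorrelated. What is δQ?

Let p = z·c = 693.7. δp/p = √((1·δz/z)² + (1·δc/c)²) = √(2.98e-05 + 0.00316) = 0.0565, so δp = 39.2.
Q = p + x − d: δQ = √(δp² + δx² + δd²) = √(1540 + 289 + 930) = 52.5

52.5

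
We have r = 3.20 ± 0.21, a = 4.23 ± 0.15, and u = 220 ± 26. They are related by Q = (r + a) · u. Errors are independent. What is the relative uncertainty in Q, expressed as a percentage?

Let w = r + a = 7.43. δw = √(δr² + δa²) = √(0.0441 + 0.0225) = 0.258, so δw/w = 0.0347.
Q is then a monomial in w, u:
δQ/Q = √((δw/w)² + (1·δu/u)²) = √(0.00121 + 0.0140) = 0.123

12.3%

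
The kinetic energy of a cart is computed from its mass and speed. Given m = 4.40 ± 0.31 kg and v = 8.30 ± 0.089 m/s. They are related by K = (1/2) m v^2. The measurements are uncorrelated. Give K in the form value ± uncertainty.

152 ± 11.2 J

Products/powers → add relative errors in quadrature, weighted by exponent:
  (1·δm/m)² = (1×0.0705)² = 0.00496;  (2·δv/v)² = (2×0.0107)² = 0.000460
δK/K = √(0.00542) = 0.0736
K = 152 J, so δK = 0.0736 × 152 = 11.2 J.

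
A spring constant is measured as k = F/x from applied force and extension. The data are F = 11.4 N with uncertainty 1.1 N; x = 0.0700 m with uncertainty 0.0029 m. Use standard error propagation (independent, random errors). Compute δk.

Each factor contributes (exponent × relative error)² to (δk/k)²:
  (1·δF/F)² = (1×0.0965)² = 0.00931;  (-1·δx/x)² = (-1×0.0414)² = 0.00172
δk/k = √(0.0110) = 0.105
k = 163 N/m, so δk = 0.105 × 163 = 17.1 N/m.

17.1 N/m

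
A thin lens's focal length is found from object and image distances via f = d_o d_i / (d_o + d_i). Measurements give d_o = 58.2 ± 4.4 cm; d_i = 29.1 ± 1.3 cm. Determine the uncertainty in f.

∂f/∂d_o = (d_i/(d_o+d_i))² = 0.111;  ∂f/∂d_i = (d_o/(d_o+d_i))² = 0.444
δf = √((∂f/∂d_o · δd_o)² + (∂f/∂d_i · δd_i)²) = √(0.239 + 0.334) = 0.757 cm

0.757 cm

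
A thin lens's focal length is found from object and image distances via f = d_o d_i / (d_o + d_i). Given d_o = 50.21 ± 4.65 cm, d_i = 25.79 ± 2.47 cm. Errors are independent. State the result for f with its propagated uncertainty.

17.04 ± 1.20 cm

∂f/∂d_o = (d_i/(d_o+d_i))² = 0.115;  ∂f/∂d_i = (d_o/(d_o+d_i))² = 0.436
δf = √((∂f/∂d_o · δd_o)² + (∂f/∂d_i · δd_i)²) = √(0.287 + 1.16) = 1.20 cm
f = 17.04 cm.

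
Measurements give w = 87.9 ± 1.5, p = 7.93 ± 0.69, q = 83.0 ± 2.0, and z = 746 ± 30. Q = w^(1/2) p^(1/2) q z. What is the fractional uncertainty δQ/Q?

0.0645

Relative error in a monomial: (δQ/Q)² = Σ (nᵢ · δxᵢ/xᵢ)².
  (½·δw/w)² = (0.5×0.0171)² = 7.28e-05;  (½·δp/p)² = (0.5×0.0870)² = 0.00189;  (1·δq/q)² = (1×0.0241)² = 0.000581;  (1·δz/z)² = (1×0.0402)² = 0.00162
δQ/Q = √(0.00416) = 0.0645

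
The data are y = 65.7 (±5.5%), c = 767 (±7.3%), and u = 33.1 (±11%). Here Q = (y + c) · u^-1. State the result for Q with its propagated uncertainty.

25.2 ± 3.25

Let w = y + c = 833. δw = √(δy² + δc²) = √(13.1 + 3130) = 56.1, so δw/w = 0.0674.
Q is then a monomial in w, u:
δQ/Q = √((δw/w)² + (-1·δu/u)²) = √(0.00454 + 0.0121) = 0.129
Q = 25.2, so δQ = 0.129 × 25.2 = 3.25.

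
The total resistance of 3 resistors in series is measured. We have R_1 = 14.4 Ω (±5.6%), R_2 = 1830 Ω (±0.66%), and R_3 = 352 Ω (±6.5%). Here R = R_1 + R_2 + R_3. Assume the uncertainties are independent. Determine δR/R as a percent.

1.18%

Absolute uncertainties add in quadrature for a linear combination:
  (δR_1)² = 0.650;  (δR_2)² = 146;  (δR_3)² = 523
δR = √(670) = 25.9 Ω
R = 2200 Ω, so δR/R = 25.9/2200 = 0.0118.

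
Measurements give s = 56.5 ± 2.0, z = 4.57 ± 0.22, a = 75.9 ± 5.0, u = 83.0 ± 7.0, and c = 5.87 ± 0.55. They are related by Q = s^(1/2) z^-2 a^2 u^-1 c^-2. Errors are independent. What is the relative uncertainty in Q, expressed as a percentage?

26.3%

Q is a product of powers, so relative uncertainties combine in quadrature:
  (½·δs/s)² = (0.5×0.0354)² = 0.000313;  (-2·δz/z)² = (-2×0.0481)² = 0.00927;  (2·δa/a)² = (2×0.0659)² = 0.0174;  (-1·δu/u)² = (-1×0.0843)² = 0.00711;  (-2·δc/c)² = (-2×0.0937)² = 0.0351
δQ/Q = √(0.0692) = 0.263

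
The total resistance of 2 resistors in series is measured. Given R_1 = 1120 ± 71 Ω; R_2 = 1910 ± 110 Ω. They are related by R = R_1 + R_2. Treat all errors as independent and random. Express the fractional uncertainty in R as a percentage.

4.32%

Each term contributes (cᵢ δxᵢ)² to (δR)²:
  (δR_1)² = 5040;  (δR_2)² = 12100
δR = √(17100) = 131 Ω
R = 3030 Ω, so δR/R = 131/3030 = 0.0432.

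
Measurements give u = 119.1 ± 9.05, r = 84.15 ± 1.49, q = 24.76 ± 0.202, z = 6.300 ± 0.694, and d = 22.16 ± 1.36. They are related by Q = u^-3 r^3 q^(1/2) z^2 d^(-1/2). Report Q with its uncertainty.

14.80 ± 4.78

For a monomial Q ∝ u^-3, r^3, q^(1/2), z^2, d^(-1/2), fractional errors add in quadrature:
  (-3·δu/u)² = (-3×0.0760)² = 0.0520;  (3·δr/r)² = (3×0.0177)² = 0.00282;  (½·δq/q)² = (0.5×0.00816)² = 1.66e-05;  (2·δz/z)² = (2×0.110)² = 0.0485;  (−½·δd/d)² = (-0.5×0.0614)² = 0.000942
δQ/Q = √(0.104) = 0.323
Q = 14.80, so δQ = 0.323 × 14.80 = 4.78.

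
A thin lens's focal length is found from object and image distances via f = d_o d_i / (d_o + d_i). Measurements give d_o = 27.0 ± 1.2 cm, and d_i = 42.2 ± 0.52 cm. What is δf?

0.453 cm

∂f/∂d_o = (d_i/(d_o+d_i))² = 0.372;  ∂f/∂d_i = (d_o/(d_o+d_i))² = 0.152
δf = √((∂f/∂d_o · δd_o)² + (∂f/∂d_i · δd_i)²) = √(0.199 + 0.00627) = 0.453 cm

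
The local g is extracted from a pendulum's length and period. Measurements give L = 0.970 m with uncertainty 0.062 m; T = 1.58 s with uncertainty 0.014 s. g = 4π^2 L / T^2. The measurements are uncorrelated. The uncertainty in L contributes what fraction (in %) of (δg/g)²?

(δg/g)² = (1·δL/L)² + (-2·δT/T)²
  L term: (1×0.0639)² = 0.00409
  T term: (-2×0.00886)² = 0.000314
Total = 0.00440. Share from L = 0.00409/0.00440 = 0.929.

92.9%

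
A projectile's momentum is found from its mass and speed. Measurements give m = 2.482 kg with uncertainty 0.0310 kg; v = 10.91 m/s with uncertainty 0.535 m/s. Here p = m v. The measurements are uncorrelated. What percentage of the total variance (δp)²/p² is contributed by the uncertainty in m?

6.09%

(δp/p)² = (1·δm/m)² + (1·δv/v)²
  m term: (1×0.0125)² = 0.000156
  v term: (1×0.0490)² = 0.00240
Total = 0.00256. Share from m = 0.000156/0.00256 = 0.0609.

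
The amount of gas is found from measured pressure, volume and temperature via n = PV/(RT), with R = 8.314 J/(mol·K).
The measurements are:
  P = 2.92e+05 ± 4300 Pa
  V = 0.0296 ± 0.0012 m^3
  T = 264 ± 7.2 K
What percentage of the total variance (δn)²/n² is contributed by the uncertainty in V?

(δn/n)² = (1·δP/P)² + (1·δV/V)² + (-1·δT/T)²
  P term: (1×0.0147)² = 0.000217
  V term: (1×0.0405)² = 0.00164
  T term: (-1×0.0273)² = 0.000744
Total = 0.00260. Share from V = 0.00164/0.00260 = 0.631.

63.1%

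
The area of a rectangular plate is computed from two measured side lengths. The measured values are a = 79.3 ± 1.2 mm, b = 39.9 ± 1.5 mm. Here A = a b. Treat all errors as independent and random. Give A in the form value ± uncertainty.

A is a product of powers, so relative uncertainties combine in quadrature:
  (1·δa/a)² = (1×0.0151)² = 0.000229;  (1·δb/b)² = (1×0.0376)² = 0.00141
δA/A = √(0.00164) = 0.0405
A = 3160 mm^2, so δA = 0.0405 × 3160 = 128 mm^2.

3160 ± 128 mm^2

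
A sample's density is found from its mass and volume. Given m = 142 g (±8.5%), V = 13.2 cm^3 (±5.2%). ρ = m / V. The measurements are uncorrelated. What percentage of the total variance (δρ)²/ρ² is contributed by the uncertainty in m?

72.8%

(δρ/ρ)² = (1·δm/m)² + (-1·δV/V)²
  m term: (1×0.0850)² = 0.00723
  V term: (-1×0.0520)² = 0.00270
Total = 0.00993. Share from m = 0.00723/0.00993 = 0.728.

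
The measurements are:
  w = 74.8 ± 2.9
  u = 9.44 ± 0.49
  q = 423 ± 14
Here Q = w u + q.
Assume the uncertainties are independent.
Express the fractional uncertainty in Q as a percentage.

Let p = w·u = 706. δp/p = √((1·δw/w)² + (1·δu/u)²) = √(0.00150 + 0.00269) = 0.0648, so δp = 45.7.
Q = p + q: δQ = √(δp² + δq²) = √(2090 + 196) = 47.8
Q = 1130, so δQ/Q = 47.8/1130 = 0.0424.

4.24%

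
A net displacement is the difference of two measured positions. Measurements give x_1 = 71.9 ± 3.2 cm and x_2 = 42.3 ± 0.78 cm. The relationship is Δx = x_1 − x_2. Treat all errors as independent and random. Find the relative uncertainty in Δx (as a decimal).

Sums and differences: (δΔx)² = Σ (cᵢ δxᵢ)².
  (δx_1)² = 10.2;  (δx_2)² = 0.608
δΔx = √(10.8) = 3.29 cm
Δx = 29.6 cm, so δΔx/Δx = 3.29/29.6 = 0.111.

0.111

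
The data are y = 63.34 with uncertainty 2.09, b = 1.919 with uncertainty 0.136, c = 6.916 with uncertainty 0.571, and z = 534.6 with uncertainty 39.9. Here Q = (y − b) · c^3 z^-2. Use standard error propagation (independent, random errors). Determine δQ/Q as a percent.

Let u = y − b = 61.42. δu = √(δy² + δb²) = √(4.37 + 0.0185) = 2.09, so δu/u = 0.0341.
Q is then a monomial in u, c, z:
δQ/Q = √((δu/u)² + (3·δc/c)² + (-2·δz/z)²) = √(0.00116 + 0.0613 + 0.0223) = 0.291

29.1%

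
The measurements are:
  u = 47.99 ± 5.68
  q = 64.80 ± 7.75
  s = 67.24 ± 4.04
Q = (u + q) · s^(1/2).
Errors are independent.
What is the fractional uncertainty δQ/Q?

0.0903

Let w = u + q = 112.8. δw = √(δu² + δq²) = √(32.3 + 60.1) = 9.61, so δw/w = 0.0852.
Q is then a monomial in w, s:
δQ/Q = √((δw/w)² + (½·δs/s)²) = √(0.00726 + 0.000903) = 0.0903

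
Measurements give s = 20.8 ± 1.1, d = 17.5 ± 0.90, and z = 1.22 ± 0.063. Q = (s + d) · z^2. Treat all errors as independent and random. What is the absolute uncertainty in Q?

6.26

Let u = s + d = 38.3. δu = √(δs² + δd²) = √(1.21 + 0.810) = 1.42, so δu/u = 0.0371.
Q is then a monomial in u, z:
δQ/Q = √((δu/u)² + (2·δz/z)²) = √(0.00138 + 0.0107) = 0.110
Q = 57.0, so δQ = 0.110 × 57.0 = 6.26.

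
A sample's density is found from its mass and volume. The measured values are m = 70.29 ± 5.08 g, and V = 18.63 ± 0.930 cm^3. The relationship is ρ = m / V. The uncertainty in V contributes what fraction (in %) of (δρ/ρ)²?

(δρ/ρ)² = (1·δm/m)² + (-1·δV/V)²
  m term: (1×0.0723)² = 0.00522
  V term: (-1×0.0499)² = 0.00249
Total = 0.00772. Share from V = 0.00249/0.00772 = 0.323.

32.3%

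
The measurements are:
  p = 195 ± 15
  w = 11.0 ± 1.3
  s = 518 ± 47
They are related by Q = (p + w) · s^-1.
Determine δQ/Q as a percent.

Let u = p + w = 206. δu = √(δp² + δw²) = √(225 + 1.69) = 15.1, so δu/u = 0.0731.
Q is then a monomial in u, s:
δQ/Q = √((δu/u)² + (-1·δs/s)²) = √(0.00534 + 0.00823) = 0.117

11.7%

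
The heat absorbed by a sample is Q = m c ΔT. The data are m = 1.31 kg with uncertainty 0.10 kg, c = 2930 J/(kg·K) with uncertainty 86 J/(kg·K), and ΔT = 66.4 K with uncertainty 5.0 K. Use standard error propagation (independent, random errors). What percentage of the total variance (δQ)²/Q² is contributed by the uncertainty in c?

(δQ/Q)² = (1·δm/m)² + (1·δc/c)² + (1·δΔT/ΔT)²
  m term: (1×0.0763)² = 0.00583
  c term: (1×0.0294)² = 0.000862
  ΔT term: (1×0.0753)² = 0.00567
Total = 0.0124. Share from c = 0.000862/0.0124 = 0.0697.

6.97%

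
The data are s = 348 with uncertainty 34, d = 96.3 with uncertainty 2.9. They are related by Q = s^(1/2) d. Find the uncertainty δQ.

103

Each factor contributes (exponent × relative error)² to (δQ/Q)²:
  (½·δs/s)² = (0.5×0.0977)² = 0.00239;  (1·δd/d)² = (1×0.0301)² = 0.000907
δQ/Q = √(0.00329) = 0.0574
Q = 1800, so δQ = 0.0574 × 1800 = 103.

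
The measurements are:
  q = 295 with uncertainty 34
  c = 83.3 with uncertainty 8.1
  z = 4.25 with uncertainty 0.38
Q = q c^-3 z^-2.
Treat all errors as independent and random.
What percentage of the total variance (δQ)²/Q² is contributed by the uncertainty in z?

(δQ/Q)² = (1·δq/q)² + (-3·δc/c)² + (-2·δz/z)²
  q term: (1×0.115)² = 0.0133
  c term: (-3×0.0972)² = 0.0851
  z term: (-2×0.0894)² = 0.0320
Total = 0.130. Share from z = 0.0320/0.130 = 0.245.

24.5%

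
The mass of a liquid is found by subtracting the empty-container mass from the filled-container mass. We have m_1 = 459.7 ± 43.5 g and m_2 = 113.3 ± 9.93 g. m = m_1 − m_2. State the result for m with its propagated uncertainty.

346.4 ± 44.6 g

Absolute uncertainties add in quadrature for a linear combination:
  (δm_1)² = 1890;  (δm_2)² = 98.6
δm = √(1990) = 44.6 g
m = 346.4 g.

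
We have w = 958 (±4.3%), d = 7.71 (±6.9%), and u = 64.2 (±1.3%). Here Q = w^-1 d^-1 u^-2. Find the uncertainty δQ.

Products/powers → add relative errors in quadrature, weighted by exponent:
  (-1·δw/w)² = (-1×0.0430)² = 0.00185;  (-1·δd/d)² = (-1×0.0690)² = 0.00476;  (-2·δu/u)² = (-2×0.0130)² = 0.000676
δQ/Q = √(0.00729) = 0.0854
Q = 3.28e-08, so δQ = 0.0854 × 3.28e-08 = 2.8e-09.

2.8e-09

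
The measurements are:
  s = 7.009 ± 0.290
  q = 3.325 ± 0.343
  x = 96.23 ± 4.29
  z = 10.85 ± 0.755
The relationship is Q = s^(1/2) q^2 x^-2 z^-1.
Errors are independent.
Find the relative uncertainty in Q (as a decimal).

0.236

Each factor contributes (exponent × relative error)² to (δQ/Q)²:
  (½·δs/s)² = (0.5×0.0414)² = 0.000428;  (2·δq/q)² = (2×0.103)² = 0.0426;  (-2·δx/x)² = (-2×0.0446)² = 0.00795;  (-1·δz/z)² = (-1×0.0696)² = 0.00484
δQ/Q = √(0.0558) = 0.236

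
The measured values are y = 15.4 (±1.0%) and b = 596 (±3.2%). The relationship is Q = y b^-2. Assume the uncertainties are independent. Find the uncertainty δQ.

Products/powers → add relative errors in quadrature, weighted by exponent:
  (1·δy/y)² = (1×0.0100)² = 0.000100;  (-2·δb/b)² = (-2×0.0320)² = 0.00410
δQ/Q = √(0.00420) = 0.0648
Q = 4.34e-05, so δQ = 0.0648 × 4.34e-05 = 2.81e-06.

2.81e-06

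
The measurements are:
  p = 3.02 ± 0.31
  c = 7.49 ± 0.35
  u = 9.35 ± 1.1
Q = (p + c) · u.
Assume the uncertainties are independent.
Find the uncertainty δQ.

Let w = p + c = 10.5. δw = √(δp² + δc²) = √(0.0961 + 0.122) = 0.468, so δw/w = 0.0445.
Q is then a monomial in w, u:
δQ/Q = √((δw/w)² + (1·δu/u)²) = √(0.00198 + 0.0138) = 0.126
Q = 98.3, so δQ = 0.126 × 98.3 = 12.4.

12.4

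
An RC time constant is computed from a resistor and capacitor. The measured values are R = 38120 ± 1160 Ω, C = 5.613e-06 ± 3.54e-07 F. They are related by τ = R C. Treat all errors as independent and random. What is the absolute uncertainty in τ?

Relative error in a monomial: (δτ/τ)² = Σ (nᵢ · δxᵢ/xᵢ)².
  (1·δR/R)² = (1×0.0304)² = 0.000926;  (1·δC/C)² = (1×0.0631)² = 0.00398
δτ/τ = √(0.00490) = 0.0700
τ = 0.2140 s, so δτ = 0.0700 × 0.2140 = 0.0150 s.

0.0150 s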